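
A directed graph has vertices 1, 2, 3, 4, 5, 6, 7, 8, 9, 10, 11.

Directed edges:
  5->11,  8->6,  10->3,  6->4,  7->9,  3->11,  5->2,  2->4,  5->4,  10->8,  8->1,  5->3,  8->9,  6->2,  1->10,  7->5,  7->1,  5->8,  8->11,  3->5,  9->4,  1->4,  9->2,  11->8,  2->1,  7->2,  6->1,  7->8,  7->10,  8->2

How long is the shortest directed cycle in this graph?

2

For each vertex v, BFS finds the shortest path from v back to v.
The shortest such closed walk is 3 → 5 → 3, length 2.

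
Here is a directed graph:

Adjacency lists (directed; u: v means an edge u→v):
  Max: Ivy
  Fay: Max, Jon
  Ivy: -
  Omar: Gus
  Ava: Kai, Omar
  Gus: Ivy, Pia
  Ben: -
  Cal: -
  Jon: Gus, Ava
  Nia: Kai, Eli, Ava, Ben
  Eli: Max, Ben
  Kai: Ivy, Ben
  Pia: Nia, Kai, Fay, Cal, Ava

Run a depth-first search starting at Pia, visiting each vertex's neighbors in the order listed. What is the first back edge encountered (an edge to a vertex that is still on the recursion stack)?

DFS from Pia (visiting each vertex's neighbors in the order listed); mark gray on enter, black on exit:
Pia gray
  Nia gray
    Kai gray
      Ivy gray
      Ivy black
      Ben gray
      Ben black
    Kai black
    Eli gray
      Max gray
        Max→Ivy: Ivy black — skip
      Max black
      Eli→Ben: Ben black — skip
    Eli black
    Ava gray
      Ava→Kai: Kai black — skip
      Omar gray
        Gus gray
          Gus→Ivy: Ivy black — skip
          Gus→Pia: Pia is gray → back edge
First back edge: Gus → Pia.

Gus→Pia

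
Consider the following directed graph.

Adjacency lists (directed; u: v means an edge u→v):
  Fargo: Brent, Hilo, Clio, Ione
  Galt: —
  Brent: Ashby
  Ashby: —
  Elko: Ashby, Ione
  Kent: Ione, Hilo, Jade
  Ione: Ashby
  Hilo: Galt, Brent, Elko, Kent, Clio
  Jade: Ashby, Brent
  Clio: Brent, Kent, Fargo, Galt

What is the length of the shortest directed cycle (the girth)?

For each vertex v, BFS finds the shortest path from v back to v.
The shortest such closed walk is Fargo → Clio → Fargo, length 2.

2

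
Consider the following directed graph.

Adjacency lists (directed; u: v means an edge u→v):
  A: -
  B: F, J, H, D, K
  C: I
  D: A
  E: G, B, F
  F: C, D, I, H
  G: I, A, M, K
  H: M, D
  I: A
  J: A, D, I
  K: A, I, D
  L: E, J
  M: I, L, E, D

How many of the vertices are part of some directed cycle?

A vertex is on a directed cycle iff it belongs to a strongly connected component of size ≥ 2 (or has a self-loop).
The vertices on cycles are {B, E, F, G, H, L, M} — 7 in total.

7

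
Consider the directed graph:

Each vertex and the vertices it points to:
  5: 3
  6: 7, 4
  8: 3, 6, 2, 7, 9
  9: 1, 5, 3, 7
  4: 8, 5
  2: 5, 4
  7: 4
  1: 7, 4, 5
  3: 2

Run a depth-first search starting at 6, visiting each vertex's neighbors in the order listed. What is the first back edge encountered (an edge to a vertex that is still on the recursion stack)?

5→3

DFS from 6 (visiting each vertex's neighbors in the order listed); mark gray on enter, black on exit:
6 gray
  7 gray
    4 gray
      8 gray
        3 gray
          2 gray
            5 gray
              5→3: 3 is gray → back edge
First back edge: 5 → 3.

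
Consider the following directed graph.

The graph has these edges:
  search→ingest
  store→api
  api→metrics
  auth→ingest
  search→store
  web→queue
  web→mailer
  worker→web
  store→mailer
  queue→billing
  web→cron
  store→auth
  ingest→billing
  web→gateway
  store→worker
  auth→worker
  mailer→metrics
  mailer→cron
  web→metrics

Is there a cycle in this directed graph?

No

DFS with white/gray/black marking, starting from worker:
worker gray
  web gray
    gateway gray
    gateway black
    cron gray
    cron black
    metrics gray
    metrics black
    queue gray
      billing gray
      billing black
    queue black
    mailer gray
      mailer→metrics: metrics black — skip
      mailer→cron: cron black — skip
    mailer black
  web black
worker black
search gray
  store gray
    store→mailer: mailer black — skip
    store→worker: worker black — skip
    auth gray
      ingest gray
        ingest→billing: billing black — skip
      ingest black
      auth→worker: worker black — skip
    auth black
    api gray
      api→metrics: metrics black — skip
    api black
  store black
  search→ingest: ingest black — skip
search black
Every edge goes to a white or black vertex — no back edge, so the graph is acyclic.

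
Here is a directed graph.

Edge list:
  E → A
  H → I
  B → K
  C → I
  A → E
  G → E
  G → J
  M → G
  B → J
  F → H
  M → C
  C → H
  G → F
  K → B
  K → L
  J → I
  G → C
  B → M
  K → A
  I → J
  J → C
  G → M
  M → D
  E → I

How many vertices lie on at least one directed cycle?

A vertex is on a directed cycle iff it belongs to a strongly connected component of size ≥ 2 (or has a self-loop).
The vertices on cycles are {A, B, C, E, G, H, I, J, K, M} — 10 in total.

10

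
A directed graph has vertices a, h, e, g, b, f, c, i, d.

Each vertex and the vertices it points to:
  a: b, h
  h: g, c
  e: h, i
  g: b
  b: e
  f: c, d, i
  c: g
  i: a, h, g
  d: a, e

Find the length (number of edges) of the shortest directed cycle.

For each vertex v, BFS finds the shortest path from v back to v.
The shortest such closed walk is e → h → g → b → e, length 4.

4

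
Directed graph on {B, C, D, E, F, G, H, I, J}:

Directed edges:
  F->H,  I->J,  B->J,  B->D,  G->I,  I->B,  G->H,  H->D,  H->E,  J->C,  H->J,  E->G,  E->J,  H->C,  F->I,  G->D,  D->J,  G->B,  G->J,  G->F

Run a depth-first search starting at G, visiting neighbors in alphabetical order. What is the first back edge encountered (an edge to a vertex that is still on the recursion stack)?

E→G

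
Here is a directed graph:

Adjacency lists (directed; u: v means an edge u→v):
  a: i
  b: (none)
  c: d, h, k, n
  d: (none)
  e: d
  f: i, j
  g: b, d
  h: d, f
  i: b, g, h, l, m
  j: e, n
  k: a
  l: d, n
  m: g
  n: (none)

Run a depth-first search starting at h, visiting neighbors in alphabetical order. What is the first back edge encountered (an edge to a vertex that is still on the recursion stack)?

i->h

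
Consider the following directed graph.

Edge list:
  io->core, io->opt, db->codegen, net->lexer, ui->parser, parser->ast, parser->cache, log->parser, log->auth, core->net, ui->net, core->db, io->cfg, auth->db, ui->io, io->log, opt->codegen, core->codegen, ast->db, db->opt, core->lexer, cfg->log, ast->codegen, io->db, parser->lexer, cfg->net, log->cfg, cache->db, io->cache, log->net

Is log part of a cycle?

Yes

log is on a cycle iff log can reach itself via ≥1 edge.
log → cfg → log — yes.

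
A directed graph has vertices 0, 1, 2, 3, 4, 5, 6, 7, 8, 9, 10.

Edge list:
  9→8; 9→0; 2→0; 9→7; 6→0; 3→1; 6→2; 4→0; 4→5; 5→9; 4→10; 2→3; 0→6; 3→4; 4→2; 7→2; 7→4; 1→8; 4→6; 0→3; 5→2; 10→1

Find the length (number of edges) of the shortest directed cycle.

For each vertex v, BFS finds the shortest path from v back to v.
The shortest such closed walk is 0 → 6 → 0, length 2.

2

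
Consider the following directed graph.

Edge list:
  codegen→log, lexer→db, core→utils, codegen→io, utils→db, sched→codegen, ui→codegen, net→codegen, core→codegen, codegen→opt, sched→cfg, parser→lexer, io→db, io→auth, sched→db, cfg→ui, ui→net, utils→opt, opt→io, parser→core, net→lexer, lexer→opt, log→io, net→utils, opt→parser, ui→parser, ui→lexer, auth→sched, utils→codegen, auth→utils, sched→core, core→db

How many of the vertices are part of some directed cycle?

A vertex is on a directed cycle iff it belongs to a strongly connected component of size ≥ 2 (or has a self-loop).
The vertices on cycles are {io, ui, cfg, log, net, opt, auth, core, lexer, sched, utils, parser, codegen} — 13 in total.

13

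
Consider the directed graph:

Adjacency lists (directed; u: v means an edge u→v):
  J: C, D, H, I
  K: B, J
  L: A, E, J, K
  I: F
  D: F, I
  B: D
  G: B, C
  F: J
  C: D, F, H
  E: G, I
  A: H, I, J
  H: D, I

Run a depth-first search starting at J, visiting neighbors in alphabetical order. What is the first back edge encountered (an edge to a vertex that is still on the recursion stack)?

F->J

DFS from J (visiting neighbors in alphabetical order); mark gray on enter, black on exit:
J gray
  C gray
    D gray
      F gray
        F→J: J is gray → back edge
First back edge: F → J.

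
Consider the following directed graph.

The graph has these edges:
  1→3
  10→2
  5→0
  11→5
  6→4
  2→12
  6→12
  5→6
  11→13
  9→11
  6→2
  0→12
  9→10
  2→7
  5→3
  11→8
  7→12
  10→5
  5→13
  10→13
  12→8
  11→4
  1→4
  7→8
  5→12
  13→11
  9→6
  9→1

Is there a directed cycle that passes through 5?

5 is on a cycle iff 5 can reach itself via ≥1 edge.
5 → 13 → 11 → 5 — yes.

Yes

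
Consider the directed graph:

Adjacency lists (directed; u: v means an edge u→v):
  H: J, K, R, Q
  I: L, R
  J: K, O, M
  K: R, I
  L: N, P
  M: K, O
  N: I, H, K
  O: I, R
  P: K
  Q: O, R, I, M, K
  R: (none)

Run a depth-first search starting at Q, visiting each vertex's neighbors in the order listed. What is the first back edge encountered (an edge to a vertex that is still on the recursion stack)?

DFS from Q (visiting each vertex's neighbors in the order listed); mark gray on enter, black on exit:
Q gray
  O gray
    I gray
      L gray
        N gray
          N→I: I is gray → back edge
First back edge: N → I.

N→I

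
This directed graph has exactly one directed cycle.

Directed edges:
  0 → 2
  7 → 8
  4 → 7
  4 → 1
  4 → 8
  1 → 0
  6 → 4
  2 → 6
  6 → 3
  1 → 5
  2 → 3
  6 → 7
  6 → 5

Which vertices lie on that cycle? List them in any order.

0, 1, 2, 4, 6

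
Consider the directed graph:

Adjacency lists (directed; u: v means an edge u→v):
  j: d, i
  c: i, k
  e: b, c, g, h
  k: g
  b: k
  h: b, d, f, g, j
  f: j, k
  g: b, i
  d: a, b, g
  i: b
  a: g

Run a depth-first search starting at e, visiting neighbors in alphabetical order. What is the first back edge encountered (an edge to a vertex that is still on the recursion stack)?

DFS from e (visiting neighbors in alphabetical order); mark gray on enter, black on exit:
e gray
  b gray
    k gray
      g gray
        g→b: b is gray → back edge
First back edge: g → b.

g->b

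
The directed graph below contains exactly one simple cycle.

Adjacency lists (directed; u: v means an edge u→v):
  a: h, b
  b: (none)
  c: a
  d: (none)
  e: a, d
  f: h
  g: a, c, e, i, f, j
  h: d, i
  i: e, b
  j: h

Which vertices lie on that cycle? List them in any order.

a, e, h, i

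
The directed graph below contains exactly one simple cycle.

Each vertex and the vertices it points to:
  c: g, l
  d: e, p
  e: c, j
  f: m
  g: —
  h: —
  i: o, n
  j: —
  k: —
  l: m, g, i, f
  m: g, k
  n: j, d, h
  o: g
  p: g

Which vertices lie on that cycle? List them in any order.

c, d, e, i, l, n

DFS with gray/black marking from n:
n gray
  j gray
  j black
  d gray
    e gray
      c gray
        g gray
        g black
        l gray
          m gray
            m→g: g black — skip
            k gray
            k black
          m black
          l→g: g black — skip
          i gray
            o gray
              o→g: g black — skip
            o black
            i→n: n is gray → back edge
Back edge closes the cycle n → d → e → c → l → i → n; its vertices are {c, d, e, i, l, n}.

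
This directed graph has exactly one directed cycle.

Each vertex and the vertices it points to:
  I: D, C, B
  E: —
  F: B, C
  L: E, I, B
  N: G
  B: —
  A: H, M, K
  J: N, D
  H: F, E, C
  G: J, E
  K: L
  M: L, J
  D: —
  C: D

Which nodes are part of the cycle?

DFS with gray/black marking from J:
J gray
  N gray
    G gray
      G→J: J is gray → back edge
Back edge closes the cycle J → N → G → J; its vertices are {G, J, N}.

G, J, N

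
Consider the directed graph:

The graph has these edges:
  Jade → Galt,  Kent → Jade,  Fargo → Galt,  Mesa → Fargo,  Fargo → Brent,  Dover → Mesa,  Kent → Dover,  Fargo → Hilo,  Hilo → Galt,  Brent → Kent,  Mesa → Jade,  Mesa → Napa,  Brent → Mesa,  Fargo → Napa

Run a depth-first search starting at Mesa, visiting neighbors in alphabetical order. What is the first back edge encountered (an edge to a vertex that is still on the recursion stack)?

DFS from Mesa (visiting neighbors in alphabetical order); mark gray on enter, black on exit:
Mesa gray
  Fargo gray
    Brent gray
      Kent gray
        Dover gray
          Dover→Mesa: Mesa is gray → back edge
First back edge: Dover → Mesa.

Dover→Mesa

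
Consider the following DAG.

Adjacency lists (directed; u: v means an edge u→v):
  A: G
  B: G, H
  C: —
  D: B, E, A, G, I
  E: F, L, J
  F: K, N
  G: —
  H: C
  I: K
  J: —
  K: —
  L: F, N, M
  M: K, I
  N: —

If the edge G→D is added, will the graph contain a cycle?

Yes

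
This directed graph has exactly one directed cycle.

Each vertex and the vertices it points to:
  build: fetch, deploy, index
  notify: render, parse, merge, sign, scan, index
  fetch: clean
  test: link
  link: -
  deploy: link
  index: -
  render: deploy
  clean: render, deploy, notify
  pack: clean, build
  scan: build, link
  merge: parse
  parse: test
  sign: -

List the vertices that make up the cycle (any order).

scan, build, clean, fetch, notify

DFS with gray/black marking from clean:
clean gray
  render gray
    deploy gray
      link gray
      link black
    deploy black
  render black
  clean→deploy: deploy black — skip
  notify gray
    notify→render: render black — skip
    parse gray
      test gray
        test→link: link black — skip
      test black
    parse black
    merge gray
      merge→parse: parse black — skip
    merge black
    sign gray
    sign black
    scan gray
      build gray
        fetch gray
          fetch→clean: clean is gray → back edge
Back edge closes the cycle clean → notify → scan → build → fetch → clean; its vertices are {scan, build, clean, fetch, notify}.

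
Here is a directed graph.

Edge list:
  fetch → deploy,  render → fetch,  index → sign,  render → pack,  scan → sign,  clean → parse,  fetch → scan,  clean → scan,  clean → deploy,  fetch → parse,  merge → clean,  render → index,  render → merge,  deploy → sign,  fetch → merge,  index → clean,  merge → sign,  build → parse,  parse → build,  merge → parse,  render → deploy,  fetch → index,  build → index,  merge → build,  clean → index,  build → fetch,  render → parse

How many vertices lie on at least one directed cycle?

A vertex is on a directed cycle iff it belongs to a strongly connected component of size ≥ 2 (or has a self-loop).
The vertices on cycles are {build, clean, fetch, index, merge, parse} — 6 in total.

6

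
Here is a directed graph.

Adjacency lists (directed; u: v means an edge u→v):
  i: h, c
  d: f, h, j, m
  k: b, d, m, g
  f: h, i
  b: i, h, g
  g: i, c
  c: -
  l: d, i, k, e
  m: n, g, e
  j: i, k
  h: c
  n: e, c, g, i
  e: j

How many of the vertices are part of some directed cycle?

A vertex is on a directed cycle iff it belongs to a strongly connected component of size ≥ 2 (or has a self-loop).
The vertices on cycles are {d, e, j, k, m, n} — 6 in total.

6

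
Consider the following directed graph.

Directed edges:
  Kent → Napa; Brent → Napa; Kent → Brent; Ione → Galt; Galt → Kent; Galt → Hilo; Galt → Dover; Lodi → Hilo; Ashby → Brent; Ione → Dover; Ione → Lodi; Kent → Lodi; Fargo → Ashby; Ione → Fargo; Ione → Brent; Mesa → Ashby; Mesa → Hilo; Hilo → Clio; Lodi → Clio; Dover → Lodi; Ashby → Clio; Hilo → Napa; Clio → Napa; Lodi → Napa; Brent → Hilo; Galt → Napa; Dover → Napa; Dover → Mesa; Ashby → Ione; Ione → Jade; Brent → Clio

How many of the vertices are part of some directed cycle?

6

A vertex is on a directed cycle iff it belongs to a strongly connected component of size ≥ 2 (or has a self-loop).
The vertices on cycles are {Galt, Ione, Mesa, Ashby, Dover, Fargo} — 6 in total.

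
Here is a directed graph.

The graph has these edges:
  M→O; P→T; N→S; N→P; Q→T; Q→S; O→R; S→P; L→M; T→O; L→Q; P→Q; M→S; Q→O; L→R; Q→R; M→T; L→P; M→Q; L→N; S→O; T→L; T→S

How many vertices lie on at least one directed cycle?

A vertex is on a directed cycle iff it belongs to a strongly connected component of size ≥ 2 (or has a self-loop).
The vertices on cycles are {L, M, N, P, Q, S, T} — 7 in total.

7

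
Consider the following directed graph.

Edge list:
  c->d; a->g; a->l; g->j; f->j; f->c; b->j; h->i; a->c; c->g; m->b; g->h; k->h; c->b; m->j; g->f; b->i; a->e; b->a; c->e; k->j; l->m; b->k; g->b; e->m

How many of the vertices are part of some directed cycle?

A vertex is on a directed cycle iff it belongs to a strongly connected component of size ≥ 2 (or has a self-loop).
The vertices on cycles are {a, b, c, e, f, g, l, m} — 8 in total.

8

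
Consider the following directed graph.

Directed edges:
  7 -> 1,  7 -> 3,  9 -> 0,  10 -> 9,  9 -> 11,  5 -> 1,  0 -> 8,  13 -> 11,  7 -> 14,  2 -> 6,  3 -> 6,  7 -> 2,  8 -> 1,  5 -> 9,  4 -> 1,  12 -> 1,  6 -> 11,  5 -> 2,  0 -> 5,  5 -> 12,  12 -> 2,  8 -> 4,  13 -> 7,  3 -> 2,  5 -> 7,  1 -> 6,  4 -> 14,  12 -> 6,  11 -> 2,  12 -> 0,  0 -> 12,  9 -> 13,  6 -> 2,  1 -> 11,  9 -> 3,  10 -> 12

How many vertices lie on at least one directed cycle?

7

A vertex is on a directed cycle iff it belongs to a strongly connected component of size ≥ 2 (or has a self-loop).
The vertices on cycles are {0, 2, 5, 6, 9, 11, 12} — 7 in total.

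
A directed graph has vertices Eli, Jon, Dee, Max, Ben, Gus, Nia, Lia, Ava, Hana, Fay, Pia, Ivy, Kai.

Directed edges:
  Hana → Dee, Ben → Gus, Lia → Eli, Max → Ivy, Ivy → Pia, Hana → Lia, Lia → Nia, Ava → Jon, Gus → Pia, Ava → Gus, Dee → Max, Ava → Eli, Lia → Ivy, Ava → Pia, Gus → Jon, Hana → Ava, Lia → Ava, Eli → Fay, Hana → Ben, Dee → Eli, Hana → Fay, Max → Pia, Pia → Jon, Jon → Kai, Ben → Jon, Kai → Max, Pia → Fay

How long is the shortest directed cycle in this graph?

4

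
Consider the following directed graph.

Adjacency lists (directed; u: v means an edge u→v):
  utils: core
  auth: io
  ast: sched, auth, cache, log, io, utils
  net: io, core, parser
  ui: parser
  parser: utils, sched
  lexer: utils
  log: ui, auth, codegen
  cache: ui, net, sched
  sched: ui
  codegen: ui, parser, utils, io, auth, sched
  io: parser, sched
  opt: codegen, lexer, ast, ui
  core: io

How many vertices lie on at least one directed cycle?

A vertex is on a directed cycle iff it belongs to a strongly connected component of size ≥ 2 (or has a self-loop).
The vertices on cycles are {io, ui, core, sched, utils, parser} — 6 in total.

6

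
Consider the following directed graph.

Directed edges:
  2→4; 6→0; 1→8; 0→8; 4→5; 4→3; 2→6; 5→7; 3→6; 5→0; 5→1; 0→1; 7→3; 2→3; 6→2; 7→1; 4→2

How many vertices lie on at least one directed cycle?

6

A vertex is on a directed cycle iff it belongs to a strongly connected component of size ≥ 2 (or has a self-loop).
The vertices on cycles are {2, 3, 4, 5, 6, 7} — 6 in total.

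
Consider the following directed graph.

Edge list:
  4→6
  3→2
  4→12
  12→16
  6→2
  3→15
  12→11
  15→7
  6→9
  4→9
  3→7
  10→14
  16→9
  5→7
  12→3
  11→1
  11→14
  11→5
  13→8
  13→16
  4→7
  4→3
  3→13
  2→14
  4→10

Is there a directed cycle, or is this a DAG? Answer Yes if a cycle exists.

DFS with white/gray/black marking, starting from 1:
1 gray
1 black
2 gray
  14 gray
  14 black
2 black
3 gray
  7 gray
  7 black
  3→2: 2 black — skip
  13 gray
    8 gray
    8 black
    16 gray
      9 gray
      9 black
    16 black
  13 black
  15 gray
    15→7: 7 black — skip
  15 black
3 black
4 gray
  4→7: 7 black — skip
  6 gray
    6→2: 2 black — skip
    6→9: 9 black — skip
  6 black
  10 gray
    10→14: 14 black — skip
  10 black
  4→3: 3 black — skip
  4→9: 9 black — skip
  12 gray
    12→3: 3 black — skip
    12→16: 16 black — skip
    11 gray
      11→1: 1 black — skip
      11→14: 14 black — skip
      5 gray
        5→7: 7 black — skip
      5 black
    11 black
  12 black
4 black
Every edge goes to a white or black vertex — no back edge, so the graph is acyclic.

No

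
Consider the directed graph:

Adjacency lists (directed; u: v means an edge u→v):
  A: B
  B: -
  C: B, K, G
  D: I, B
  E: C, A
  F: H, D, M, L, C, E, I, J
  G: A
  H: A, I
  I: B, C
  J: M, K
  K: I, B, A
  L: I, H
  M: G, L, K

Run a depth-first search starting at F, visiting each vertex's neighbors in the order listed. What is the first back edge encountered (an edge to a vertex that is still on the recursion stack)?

K→I

DFS from F (visiting each vertex's neighbors in the order listed); mark gray on enter, black on exit:
F gray
  H gray
    A gray
      B gray
      B black
    A black
    I gray
      I→B: B black — skip
      C gray
        C→B: B black — skip
        K gray
          K→I: I is gray → back edge
First back edge: K → I.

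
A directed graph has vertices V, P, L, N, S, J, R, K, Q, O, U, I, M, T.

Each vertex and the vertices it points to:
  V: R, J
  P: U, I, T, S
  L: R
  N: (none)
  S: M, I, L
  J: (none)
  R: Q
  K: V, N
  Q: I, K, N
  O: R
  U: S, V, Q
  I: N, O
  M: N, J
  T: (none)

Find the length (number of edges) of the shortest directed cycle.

4

For each vertex v, BFS finds the shortest path from v back to v.
The shortest such closed walk is Q → K → V → R → Q, length 4.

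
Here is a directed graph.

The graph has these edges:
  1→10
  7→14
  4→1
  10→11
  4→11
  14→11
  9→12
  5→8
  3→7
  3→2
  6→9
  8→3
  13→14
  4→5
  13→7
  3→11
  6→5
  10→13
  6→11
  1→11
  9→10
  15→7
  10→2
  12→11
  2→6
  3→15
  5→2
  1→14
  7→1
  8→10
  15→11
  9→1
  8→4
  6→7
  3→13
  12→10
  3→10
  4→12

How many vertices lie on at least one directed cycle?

13

A vertex is on a directed cycle iff it belongs to a strongly connected component of size ≥ 2 (or has a self-loop).
The vertices on cycles are {1, 2, 3, 4, 5, 6, 7, 8, 9, 10, 12, 13, 15} — 13 in total.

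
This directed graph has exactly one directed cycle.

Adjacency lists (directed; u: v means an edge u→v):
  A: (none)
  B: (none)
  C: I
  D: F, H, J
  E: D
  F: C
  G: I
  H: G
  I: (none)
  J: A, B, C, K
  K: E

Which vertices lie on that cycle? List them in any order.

DFS with gray/black marking from E:
E gray
  D gray
    F gray
      C gray
        I gray
        I black
      C black
    F black
    H gray
      G gray
        G→I: I black — skip
      G black
    H black
    J gray
      A gray
      A black
      B gray
      B black
      J→C: C black — skip
      K gray
        K→E: E is gray → back edge
Back edge closes the cycle E → D → J → K → E; its vertices are {D, E, J, K}.

D, E, J, K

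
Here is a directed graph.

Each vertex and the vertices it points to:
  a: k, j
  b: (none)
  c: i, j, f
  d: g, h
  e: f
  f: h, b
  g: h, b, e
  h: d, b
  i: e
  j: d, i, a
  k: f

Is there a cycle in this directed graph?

DFS with white/gray/black marking, starting from j:
j gray
  d gray
    g gray
      h gray
        h→d: d is gray → back edge
Back edge found, so a cycle exists: d → g → h → d.

Yes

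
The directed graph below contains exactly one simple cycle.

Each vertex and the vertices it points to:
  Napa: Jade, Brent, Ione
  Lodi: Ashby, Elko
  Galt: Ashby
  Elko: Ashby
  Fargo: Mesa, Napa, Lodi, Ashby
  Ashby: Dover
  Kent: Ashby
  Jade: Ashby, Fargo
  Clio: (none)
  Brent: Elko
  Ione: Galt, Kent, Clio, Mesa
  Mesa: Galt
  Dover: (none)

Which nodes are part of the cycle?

Jade, Napa, Fargo

DFS with gray/black marking from Fargo:
Fargo gray
  Mesa gray
    Galt gray
      Ashby gray
        Dover gray
        Dover black
      Ashby black
    Galt black
  Mesa black
  Napa gray
    Jade gray
      Jade→Ashby: Ashby black — skip
      Jade→Fargo: Fargo is gray → back edge
Back edge closes the cycle Fargo → Napa → Jade → Fargo; its vertices are {Jade, Napa, Fargo}.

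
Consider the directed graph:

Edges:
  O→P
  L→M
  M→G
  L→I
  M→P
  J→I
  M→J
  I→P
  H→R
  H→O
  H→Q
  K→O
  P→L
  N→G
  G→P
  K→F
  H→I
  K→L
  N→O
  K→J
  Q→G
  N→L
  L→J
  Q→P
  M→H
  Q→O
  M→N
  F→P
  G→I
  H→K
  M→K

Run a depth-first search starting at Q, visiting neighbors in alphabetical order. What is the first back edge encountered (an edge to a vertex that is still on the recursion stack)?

L→I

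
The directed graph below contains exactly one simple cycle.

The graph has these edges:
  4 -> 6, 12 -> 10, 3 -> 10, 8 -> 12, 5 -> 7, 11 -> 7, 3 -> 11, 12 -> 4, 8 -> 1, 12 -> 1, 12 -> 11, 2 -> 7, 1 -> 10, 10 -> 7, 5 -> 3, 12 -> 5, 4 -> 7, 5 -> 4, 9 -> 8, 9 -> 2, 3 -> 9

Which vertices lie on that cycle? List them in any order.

DFS with gray/black marking from 8:
8 gray
  1 gray
    10 gray
      7 gray
      7 black
    10 black
  1 black
  12 gray
    12→10: 10 black — skip
    4 gray
      6 gray
      6 black
      4→7: 7 black — skip
    4 black
    5 gray
      5→7: 7 black — skip
      3 gray
        11 gray
          11→7: 7 black — skip
        11 black
        3→10: 10 black — skip
        9 gray
          2 gray
            2→7: 7 black — skip
          2 black
          9→8: 8 is gray → back edge
Back edge closes the cycle 8 → 12 → 5 → 3 → 9 → 8; its vertices are {3, 5, 8, 9, 12}.

3, 5, 8, 9, 12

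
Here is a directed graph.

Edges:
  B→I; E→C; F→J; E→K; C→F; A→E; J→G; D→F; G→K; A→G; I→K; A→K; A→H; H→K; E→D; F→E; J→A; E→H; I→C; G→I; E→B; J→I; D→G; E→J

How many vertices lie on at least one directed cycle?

A vertex is on a directed cycle iff it belongs to a strongly connected component of size ≥ 2 (or has a self-loop).
The vertices on cycles are {A, B, C, D, E, F, G, I, J} — 9 in total.

9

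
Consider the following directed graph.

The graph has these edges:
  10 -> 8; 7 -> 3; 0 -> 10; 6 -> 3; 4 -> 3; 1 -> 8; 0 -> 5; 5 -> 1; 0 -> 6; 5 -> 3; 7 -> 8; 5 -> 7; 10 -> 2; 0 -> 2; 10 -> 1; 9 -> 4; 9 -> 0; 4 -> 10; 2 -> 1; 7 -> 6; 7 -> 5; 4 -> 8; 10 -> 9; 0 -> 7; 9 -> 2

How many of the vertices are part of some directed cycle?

A vertex is on a directed cycle iff it belongs to a strongly connected component of size ≥ 2 (or has a self-loop).
The vertices on cycles are {0, 4, 5, 7, 9, 10} — 6 in total.

6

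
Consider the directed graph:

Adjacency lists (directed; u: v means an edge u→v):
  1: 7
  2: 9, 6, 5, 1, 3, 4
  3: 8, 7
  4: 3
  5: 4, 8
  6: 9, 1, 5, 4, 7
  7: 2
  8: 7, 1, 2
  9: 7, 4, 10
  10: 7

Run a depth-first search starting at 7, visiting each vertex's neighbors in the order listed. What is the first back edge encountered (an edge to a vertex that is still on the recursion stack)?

DFS from 7 (visiting each vertex's neighbors in the order listed); mark gray on enter, black on exit:
7 gray
  2 gray
    9 gray
      9→7: 7 is gray → back edge
First back edge: 9 → 7.

9->7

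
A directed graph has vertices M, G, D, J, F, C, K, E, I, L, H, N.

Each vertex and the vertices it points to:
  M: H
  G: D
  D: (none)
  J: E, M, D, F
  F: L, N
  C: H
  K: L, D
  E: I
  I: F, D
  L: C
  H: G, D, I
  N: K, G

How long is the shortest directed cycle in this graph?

5

For each vertex v, BFS finds the shortest path from v back to v.
The shortest such closed walk is F → L → C → H → I → F, length 5.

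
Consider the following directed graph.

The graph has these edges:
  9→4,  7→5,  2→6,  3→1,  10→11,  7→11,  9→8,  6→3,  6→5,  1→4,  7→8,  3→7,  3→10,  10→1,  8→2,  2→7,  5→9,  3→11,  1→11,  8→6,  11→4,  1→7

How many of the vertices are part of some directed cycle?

A vertex is on a directed cycle iff it belongs to a strongly connected component of size ≥ 2 (or has a self-loop).
The vertices on cycles are {1, 2, 3, 5, 6, 7, 8, 9, 10} — 9 in total.

9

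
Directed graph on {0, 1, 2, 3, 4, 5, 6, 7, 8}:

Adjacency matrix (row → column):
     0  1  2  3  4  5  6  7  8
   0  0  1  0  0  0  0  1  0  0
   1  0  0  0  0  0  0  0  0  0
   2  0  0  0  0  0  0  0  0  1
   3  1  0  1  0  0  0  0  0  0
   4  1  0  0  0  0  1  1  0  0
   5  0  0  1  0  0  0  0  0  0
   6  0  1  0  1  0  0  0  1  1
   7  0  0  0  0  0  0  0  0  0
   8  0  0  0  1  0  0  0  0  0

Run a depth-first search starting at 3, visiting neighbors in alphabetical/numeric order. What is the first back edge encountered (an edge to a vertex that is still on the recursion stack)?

6→3

DFS from 3 (visiting neighbors in alphabetical/numeric order); mark gray on enter, black on exit:
3 gray
  0 gray
    1 gray
    1 black
    6 gray
      6→1: 1 black — skip
      6→3: 3 is gray → back edge
First back edge: 6 → 3.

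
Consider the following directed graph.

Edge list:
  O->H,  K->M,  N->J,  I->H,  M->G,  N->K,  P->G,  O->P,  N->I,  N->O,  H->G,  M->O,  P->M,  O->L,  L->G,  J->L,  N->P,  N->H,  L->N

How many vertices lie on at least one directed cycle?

7

A vertex is on a directed cycle iff it belongs to a strongly connected component of size ≥ 2 (or has a self-loop).
The vertices on cycles are {J, K, L, M, N, O, P} — 7 in total.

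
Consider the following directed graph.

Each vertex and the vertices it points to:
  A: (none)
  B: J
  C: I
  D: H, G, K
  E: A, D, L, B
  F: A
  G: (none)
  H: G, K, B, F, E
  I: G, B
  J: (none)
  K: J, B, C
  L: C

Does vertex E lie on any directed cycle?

E is on a cycle iff E can reach itself via ≥1 edge.
E → D → H → E — yes.

Yes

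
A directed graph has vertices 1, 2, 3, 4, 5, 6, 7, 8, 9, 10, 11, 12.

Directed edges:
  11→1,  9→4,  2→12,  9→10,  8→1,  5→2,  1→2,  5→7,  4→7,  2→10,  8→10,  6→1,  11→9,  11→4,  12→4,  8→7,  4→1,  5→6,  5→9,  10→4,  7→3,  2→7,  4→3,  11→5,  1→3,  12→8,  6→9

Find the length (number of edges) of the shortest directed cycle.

4

For each vertex v, BFS finds the shortest path from v back to v.
The shortest such closed walk is 2 → 12 → 8 → 1 → 2, length 4.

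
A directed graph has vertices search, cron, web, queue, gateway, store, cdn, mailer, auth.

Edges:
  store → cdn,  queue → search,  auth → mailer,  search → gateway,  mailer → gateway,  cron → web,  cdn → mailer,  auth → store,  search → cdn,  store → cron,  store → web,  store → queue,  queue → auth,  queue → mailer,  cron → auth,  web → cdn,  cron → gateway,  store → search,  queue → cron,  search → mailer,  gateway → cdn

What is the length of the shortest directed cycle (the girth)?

For each vertex v, BFS finds the shortest path from v back to v.
The shortest such closed walk is queue → auth → store → queue, length 3.

3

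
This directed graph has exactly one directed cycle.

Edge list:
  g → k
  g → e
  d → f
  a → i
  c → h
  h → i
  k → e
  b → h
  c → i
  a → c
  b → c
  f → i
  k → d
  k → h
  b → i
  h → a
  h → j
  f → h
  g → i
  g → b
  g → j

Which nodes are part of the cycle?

DFS with gray/black marking from h:
h gray
  i gray
  i black
  a gray
    c gray
      c→i: i black — skip
      c→h: h is gray → back edge
Back edge closes the cycle h → a → c → h; its vertices are {a, c, h}.

a, c, h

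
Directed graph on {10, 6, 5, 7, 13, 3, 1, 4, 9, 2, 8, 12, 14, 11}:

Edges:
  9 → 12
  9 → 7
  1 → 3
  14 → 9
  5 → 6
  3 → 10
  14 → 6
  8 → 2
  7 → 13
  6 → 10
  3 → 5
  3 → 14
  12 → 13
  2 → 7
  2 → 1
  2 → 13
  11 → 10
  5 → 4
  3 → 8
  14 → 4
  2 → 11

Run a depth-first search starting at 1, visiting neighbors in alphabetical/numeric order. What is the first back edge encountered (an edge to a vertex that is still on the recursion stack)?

DFS from 1 (visiting neighbors in alphabetical/numeric order); mark gray on enter, black on exit:
1 gray
  3 gray
    5 gray
      4 gray
      4 black
      6 gray
        10 gray
        10 black
      6 black
    5 black
    8 gray
      2 gray
        2→1: 1 is gray → back edge
First back edge: 2 → 1.

2→1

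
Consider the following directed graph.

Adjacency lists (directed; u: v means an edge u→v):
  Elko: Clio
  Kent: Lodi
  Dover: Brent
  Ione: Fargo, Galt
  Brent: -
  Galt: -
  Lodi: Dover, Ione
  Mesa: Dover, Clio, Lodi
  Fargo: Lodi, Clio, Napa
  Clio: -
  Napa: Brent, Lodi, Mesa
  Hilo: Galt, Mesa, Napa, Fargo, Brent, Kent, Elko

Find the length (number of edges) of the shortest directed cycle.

For each vertex v, BFS finds the shortest path from v back to v.
The shortest such closed walk is Fargo → Lodi → Ione → Fargo, length 3.

3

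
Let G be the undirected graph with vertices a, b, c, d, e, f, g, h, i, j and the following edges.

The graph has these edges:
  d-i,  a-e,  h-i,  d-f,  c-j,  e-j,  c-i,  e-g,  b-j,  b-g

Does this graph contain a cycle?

DFS, tracking each vertex's parent; an edge to a visited non-parent vertex closes a cycle.
Start from g:
visit g (parent –)
  visit e (parent g)
    visit a (parent e)
      a–e: parent, skip
    visit j (parent e)
      j–e: parent, skip
      visit b (parent j)
        b–j: parent, skip
        b–g: g visited and ≠ parent → cycle
Cycle: g – e – j – b – g.

Yes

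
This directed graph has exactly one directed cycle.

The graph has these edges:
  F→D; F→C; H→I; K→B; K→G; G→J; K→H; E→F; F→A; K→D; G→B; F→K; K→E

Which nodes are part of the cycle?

E, F, K

DFS with gray/black marking from E:
E gray
  F gray
    A gray
    A black
    K gray
      G gray
        B gray
        B black
        J gray
        J black
      G black
      D gray
      D black
      K→E: E is gray → back edge
Back edge closes the cycle E → F → K → E; its vertices are {E, F, K}.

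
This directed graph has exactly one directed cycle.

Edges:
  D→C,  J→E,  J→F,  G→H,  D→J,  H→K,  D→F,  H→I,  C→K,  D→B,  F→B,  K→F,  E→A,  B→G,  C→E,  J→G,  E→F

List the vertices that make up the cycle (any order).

B, F, G, H, K

DFS with gray/black marking from G:
G gray
  H gray
    K gray
      F gray
        B gray
          B→G: G is gray → back edge
Back edge closes the cycle G → H → K → F → B → G; its vertices are {B, F, G, H, K}.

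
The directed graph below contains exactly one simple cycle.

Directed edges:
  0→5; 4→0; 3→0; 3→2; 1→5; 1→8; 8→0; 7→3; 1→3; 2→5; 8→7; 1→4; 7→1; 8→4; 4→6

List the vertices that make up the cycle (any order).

DFS with gray/black marking from 1:
1 gray
  8 gray
    0 gray
      5 gray
      5 black
    0 black
    4 gray
      6 gray
      6 black
      4→0: 0 black — skip
    4 black
    7 gray
      7→1: 1 is gray → back edge
Back edge closes the cycle 1 → 8 → 7 → 1; its vertices are {1, 7, 8}.

1, 7, 8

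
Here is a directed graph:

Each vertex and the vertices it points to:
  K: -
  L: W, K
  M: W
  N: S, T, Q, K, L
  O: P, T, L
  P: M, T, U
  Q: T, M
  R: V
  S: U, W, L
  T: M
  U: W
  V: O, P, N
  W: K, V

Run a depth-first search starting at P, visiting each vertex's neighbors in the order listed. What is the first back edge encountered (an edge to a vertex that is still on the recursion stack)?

O->P

DFS from P (visiting each vertex's neighbors in the order listed); mark gray on enter, black on exit:
P gray
  M gray
    W gray
      K gray
      K black
      V gray
        O gray
          O→P: P is gray → back edge
First back edge: O → P.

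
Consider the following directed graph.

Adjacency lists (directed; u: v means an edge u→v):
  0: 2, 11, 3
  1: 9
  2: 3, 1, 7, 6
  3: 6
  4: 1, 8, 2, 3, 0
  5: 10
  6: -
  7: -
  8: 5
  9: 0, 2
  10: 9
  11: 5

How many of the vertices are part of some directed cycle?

7

A vertex is on a directed cycle iff it belongs to a strongly connected component of size ≥ 2 (or has a self-loop).
The vertices on cycles are {0, 1, 2, 5, 9, 10, 11} — 7 in total.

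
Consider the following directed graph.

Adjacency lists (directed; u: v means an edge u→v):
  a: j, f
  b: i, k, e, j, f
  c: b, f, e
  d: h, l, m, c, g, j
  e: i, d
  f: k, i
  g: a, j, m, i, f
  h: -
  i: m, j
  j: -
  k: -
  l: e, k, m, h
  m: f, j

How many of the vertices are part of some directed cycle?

8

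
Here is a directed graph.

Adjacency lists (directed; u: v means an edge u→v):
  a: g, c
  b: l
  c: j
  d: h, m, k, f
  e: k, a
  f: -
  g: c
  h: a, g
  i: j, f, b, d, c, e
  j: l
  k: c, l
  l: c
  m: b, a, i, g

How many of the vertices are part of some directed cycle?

6

A vertex is on a directed cycle iff it belongs to a strongly connected component of size ≥ 2 (or has a self-loop).
The vertices on cycles are {c, d, i, j, l, m} — 6 in total.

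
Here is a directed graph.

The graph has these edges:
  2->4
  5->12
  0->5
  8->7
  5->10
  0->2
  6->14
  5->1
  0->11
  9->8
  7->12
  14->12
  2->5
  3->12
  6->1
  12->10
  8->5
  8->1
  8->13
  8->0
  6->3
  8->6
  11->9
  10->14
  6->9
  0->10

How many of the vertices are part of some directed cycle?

8

A vertex is on a directed cycle iff it belongs to a strongly connected component of size ≥ 2 (or has a self-loop).
The vertices on cycles are {0, 6, 8, 9, 10, 11, 12, 14} — 8 in total.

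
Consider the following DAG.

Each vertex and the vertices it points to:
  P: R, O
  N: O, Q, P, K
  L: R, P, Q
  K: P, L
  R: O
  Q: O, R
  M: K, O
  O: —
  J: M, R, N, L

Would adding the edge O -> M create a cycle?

Adding O→M creates a cycle iff M can already reach O.
Path from M: M → O.
So M → … → O → M is a cycle.

Yes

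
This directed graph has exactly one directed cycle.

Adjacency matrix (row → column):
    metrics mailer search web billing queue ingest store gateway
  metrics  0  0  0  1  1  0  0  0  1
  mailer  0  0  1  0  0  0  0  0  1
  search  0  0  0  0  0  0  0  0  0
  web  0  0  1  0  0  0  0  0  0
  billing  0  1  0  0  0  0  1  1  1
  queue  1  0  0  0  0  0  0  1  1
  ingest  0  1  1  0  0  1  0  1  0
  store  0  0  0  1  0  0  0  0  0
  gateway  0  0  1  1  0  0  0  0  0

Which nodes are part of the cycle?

queue, ingest, billing, metrics

DFS with gray/black marking from metrics:
metrics gray
  gateway gray
    web gray
      search gray
      search black
    web black
    gateway→search: search black — skip
  gateway black
  billing gray
    store gray
      store→web: web black — skip
    store black
    mailer gray
      mailer→search: search black — skip
      mailer→gateway: gateway black — skip
    mailer black
    ingest gray
      queue gray
        queue→gateway: gateway black — skip
        queue→store: store black — skip
        queue→metrics: metrics is gray → back edge
Back edge closes the cycle metrics → billing → ingest → queue → metrics; its vertices are {queue, ingest, billing, metrics}.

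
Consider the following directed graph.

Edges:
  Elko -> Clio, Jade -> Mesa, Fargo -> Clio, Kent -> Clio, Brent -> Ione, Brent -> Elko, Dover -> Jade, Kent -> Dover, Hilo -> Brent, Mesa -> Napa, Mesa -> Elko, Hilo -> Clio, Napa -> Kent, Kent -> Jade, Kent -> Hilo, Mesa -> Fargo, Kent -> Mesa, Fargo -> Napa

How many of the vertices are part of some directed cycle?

6

A vertex is on a directed cycle iff it belongs to a strongly connected component of size ≥ 2 (or has a self-loop).
The vertices on cycles are {Jade, Kent, Mesa, Napa, Dover, Fargo} — 6 in total.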